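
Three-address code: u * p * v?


Break into single-operator statements:
t1 = u * p
t2 = t1 * v


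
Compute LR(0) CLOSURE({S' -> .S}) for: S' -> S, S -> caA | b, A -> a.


Start: S' -> .S
For each item with dot before a nonterminal B, add B -> .γ for every B-production
Closure: [S' -> .S, S -> .caA, S -> .b]


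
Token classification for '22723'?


Pattern: digits only
Type: INTEGER_LITERAL


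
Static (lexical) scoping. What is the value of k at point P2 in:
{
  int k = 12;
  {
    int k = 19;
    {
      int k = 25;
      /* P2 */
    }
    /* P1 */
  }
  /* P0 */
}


k declared in the same block as P2
k = 25


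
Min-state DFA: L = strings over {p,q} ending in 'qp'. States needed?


Track the longest suffix of input matching a prefix of 'qp': 3 classes (prefixes of length 0..2)
Minimal DFA: 3 states


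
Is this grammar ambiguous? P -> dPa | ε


balanced d^n…a^n: each string has a unique parse
Unambiguous


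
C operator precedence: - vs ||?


'-' is additive (level 9); '||' is logical OR (level 1)
Higher level binds tighter
'-' has higher precedence than '||'


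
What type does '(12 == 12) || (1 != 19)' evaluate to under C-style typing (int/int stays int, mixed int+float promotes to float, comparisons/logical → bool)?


Operand types: bool || bool
Rule: logical operators take bool operands and yield bool
Result type: bool


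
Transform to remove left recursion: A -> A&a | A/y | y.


Left-recursive alternatives: A&a, A/y; non-recursive: y
Introduce A': A -> yA', A' -> &aA' | /yA' | ε


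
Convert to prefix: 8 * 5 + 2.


left-to-right (same/higher precedence on left): tree is (+ (* 8 5) 2)
Prefix: + * 8 5 2


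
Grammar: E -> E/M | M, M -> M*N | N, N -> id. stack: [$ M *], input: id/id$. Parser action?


no handle; shift 'id'
Action: shift


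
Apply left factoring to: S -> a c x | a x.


Common prefix: 'a'
Factored: S -> a S', S' -> c x | x


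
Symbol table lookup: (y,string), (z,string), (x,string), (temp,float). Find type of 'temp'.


Lookup 'temp' → type float


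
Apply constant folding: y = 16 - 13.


16 - 13 = 3 at compile time
Optimized: y = 3


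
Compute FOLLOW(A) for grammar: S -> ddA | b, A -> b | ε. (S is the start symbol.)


$ ∈ FOLLOW(S). For each A -> αBβ: add FIRST(β)\{ε} to FOLLOW(B); if β nullable, add FOLLOW(A).
FOLLOW(A) = {$}


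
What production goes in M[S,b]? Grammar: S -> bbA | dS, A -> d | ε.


For [S, b]: 'b' ∈ FIRST(bbA)
Entry: S -> bbA


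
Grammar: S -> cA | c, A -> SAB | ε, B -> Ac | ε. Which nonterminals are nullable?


A nonterminal is nullable iff some alternative derives ε (directly, or every symbol in it is nullable)
Nullable: {A, B}


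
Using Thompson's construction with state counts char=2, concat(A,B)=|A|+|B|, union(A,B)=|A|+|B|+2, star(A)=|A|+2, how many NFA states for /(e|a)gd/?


Syntax tree has 4 char leaf(s), 1 union(s), 0 star(s)
chars contribute 4×2 = 8; each union adds +2; each star adds +2
Total: 8 + 2 + 0 = 10 states


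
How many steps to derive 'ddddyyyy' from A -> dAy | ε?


Derivation: A => dAy => ddAyy => dddAyyy => ddddAyyyy => ddddyyyy
Steps: 5


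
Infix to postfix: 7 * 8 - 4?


Left to right (same or higher precedence on left)
Postfix: 7 8 * 4 -


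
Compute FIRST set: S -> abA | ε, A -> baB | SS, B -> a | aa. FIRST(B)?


Per alternative of B: FIRST(a) = {a}; FIRST(aa) = {a}
FIRST(B) = {a}


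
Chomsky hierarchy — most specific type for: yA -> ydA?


LHS has context (more than one symbol) and |LHS| ≤ |RHS|
Classification: Type 1 (Context-Sensitive)


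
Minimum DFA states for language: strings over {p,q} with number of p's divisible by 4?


Track (count of p) mod 4: states 0..3, accept at 0
Minimal DFA: 4 states


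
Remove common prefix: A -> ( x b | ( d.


Common prefix: '('
Factored: A -> ( A', A' -> x b | d


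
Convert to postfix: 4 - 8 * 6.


* has higher precedence, evaluate 8*6 first
Postfix: 4 8 6 * -


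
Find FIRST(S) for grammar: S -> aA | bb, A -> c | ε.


Per alternative of S: FIRST(aA) = {a}; FIRST(bb) = {b}
FIRST(S) = {a, b}


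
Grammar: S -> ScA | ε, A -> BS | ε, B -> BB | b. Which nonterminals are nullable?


A nonterminal is nullable iff some alternative derives ε (directly, or every symbol in it is nullable)
Nullable: {A, S}


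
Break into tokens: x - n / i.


Scan left to right, longest-match per lexeme
Tokens: ID(x), OP(-), ID(n), OP(/), ID(i)


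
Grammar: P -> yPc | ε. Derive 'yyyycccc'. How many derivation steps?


Derivation: P => yPc => yyPcc => yyyPccc => yyyyPcccc => yyyycccc
Steps: 5


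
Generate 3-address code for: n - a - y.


Break into single-operator statements:
t1 = n - a
t2 = t1 - y


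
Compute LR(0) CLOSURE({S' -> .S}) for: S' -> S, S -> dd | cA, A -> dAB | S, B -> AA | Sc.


Start: S' -> .S
For each item with dot before a nonterminal B, add B -> .γ for every B-production
Closure: [S' -> .S, S -> .dd, S -> .cA]


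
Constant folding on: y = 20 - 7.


20 - 7 = 13 at compile time
Optimized: y = 13


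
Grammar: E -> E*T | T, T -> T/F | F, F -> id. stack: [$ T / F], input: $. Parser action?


handle 'T/F' on top
Action: reduce (T -> T/F)


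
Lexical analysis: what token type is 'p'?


Pattern: letter/underscore followed by alphanumerics, not a keyword
Type: IDENTIFIER


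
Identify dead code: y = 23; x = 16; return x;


y is assigned but never read
Dead: 'y = 23'


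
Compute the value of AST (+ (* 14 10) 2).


Evaluate inner: (* 14 10) = 140
Evaluate root: (+ 140 2) = 142
Result: 142


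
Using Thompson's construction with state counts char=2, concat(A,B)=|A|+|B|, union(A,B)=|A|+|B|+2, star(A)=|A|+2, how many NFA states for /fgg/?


Syntax tree has 3 char leaf(s), 0 union(s), 0 star(s)
chars contribute 3×2 = 6; each union adds +2; each star adds +2
Total: 6 + 0 + 0 = 6 states


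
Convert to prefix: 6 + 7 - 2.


left-to-right (same/higher precedence on left): tree is (- (+ 6 7) 2)
Prefix: - + 6 7 2


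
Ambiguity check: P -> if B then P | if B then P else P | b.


dangling else: 'if B then if B then b else b' parses two ways
Ambiguous


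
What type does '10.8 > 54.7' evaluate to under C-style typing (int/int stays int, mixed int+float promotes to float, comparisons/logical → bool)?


Operand types: float > float
Rule: comparison yields bool
Result type: bool


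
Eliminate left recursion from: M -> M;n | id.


Left-recursive alternatives: M;n; non-recursive: id
Introduce M': M -> idM', M' -> ;nM' | ε


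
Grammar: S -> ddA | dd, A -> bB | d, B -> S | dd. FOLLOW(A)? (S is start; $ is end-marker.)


$ ∈ FOLLOW(S). For each A -> αBβ: add FIRST(β)\{ε} to FOLLOW(B); if β nullable, add FOLLOW(A).
FOLLOW(A) = {$}


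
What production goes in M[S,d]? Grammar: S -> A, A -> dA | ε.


For [S, d]: 'd' ∈ FIRST(A)
Entry: S -> A


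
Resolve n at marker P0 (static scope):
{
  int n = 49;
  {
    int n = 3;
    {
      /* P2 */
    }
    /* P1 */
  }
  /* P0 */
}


n declared in the same block as P0
n = 49


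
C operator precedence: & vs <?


'<' is relational (level 7); '&' is bitwise AND (level 5)
Higher level binds tighter
'<' has higher precedence than '&'


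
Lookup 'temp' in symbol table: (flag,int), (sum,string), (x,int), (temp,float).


Lookup 'temp' → type float


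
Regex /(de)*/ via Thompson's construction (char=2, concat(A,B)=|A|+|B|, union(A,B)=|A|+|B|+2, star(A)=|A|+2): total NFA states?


Syntax tree has 2 char leaf(s), 0 union(s), 1 star(s)
chars contribute 2×2 = 4; each union adds +2; each star adds +2
Total: 4 + 0 + 2 = 6 states


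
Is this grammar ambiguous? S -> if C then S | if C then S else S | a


dangling else: 'if C then if C then a else a' parses two ways
Ambiguous


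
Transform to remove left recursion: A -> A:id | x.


Left-recursive alternatives: A:id; non-recursive: x
Introduce A': A -> xA', A' -> :idA' | ε


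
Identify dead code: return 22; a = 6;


statement follows a return and is unreachable
Dead: 'a = 6'


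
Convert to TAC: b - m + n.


Break into single-operator statements:
t1 = b - m
t2 = t1 + n


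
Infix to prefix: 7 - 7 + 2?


left-to-right (same/higher precedence on left): tree is (+ (- 7 7) 2)
Prefix: + - 7 7 2


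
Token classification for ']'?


Pattern: delimiter/punctuation
Type: PUNCTUATION


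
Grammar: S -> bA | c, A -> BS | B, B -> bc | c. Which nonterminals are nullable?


A nonterminal is nullable iff some alternative derives ε (directly, or every symbol in it is nullable)
Nullable: {}


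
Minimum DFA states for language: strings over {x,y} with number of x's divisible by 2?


Track (count of x) mod 2: states 0..1, accept at 0
Minimal DFA: 2 states


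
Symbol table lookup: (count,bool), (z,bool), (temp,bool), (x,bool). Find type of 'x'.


Lookup 'x' → type bool


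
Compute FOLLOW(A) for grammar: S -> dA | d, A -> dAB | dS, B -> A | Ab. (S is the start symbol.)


$ ∈ FOLLOW(S). For each A -> αBβ: add FIRST(β)\{ε} to FOLLOW(B); if β nullable, add FOLLOW(A).
FOLLOW(A) = {$, b, d}


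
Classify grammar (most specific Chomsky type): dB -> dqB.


LHS has context (more than one symbol) and |LHS| ≤ |RHS|
Classification: Type 1 (Context-Sensitive)


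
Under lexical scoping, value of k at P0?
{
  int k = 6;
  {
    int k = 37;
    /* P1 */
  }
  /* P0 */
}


k declared in the same block as P0
k = 6


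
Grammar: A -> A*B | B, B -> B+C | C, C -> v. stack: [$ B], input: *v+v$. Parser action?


lookahead ∉ {+} so B won't extend; reduce A -> B
Action: reduce (A -> B)


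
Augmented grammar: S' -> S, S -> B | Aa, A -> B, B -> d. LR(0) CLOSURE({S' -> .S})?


Start: S' -> .S
For each item with dot before a nonterminal B, add B -> .γ for every B-production
Closure: [S' -> .S, S -> .B, S -> .Aa, B -> .d, A -> .B]


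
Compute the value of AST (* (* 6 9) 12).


Evaluate inner: (* 6 9) = 54
Evaluate root: (* 54 12) = 648
Result: 648


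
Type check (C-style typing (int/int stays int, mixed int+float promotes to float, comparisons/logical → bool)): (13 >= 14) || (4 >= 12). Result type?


Operand types: bool || bool
Rule: logical operators take bool operands and yield bool
Result type: bool


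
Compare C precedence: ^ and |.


'^' is bitwise XOR (level 4); '|' is bitwise OR (level 3)
Higher level binds tighter
'^' has higher precedence than '|'


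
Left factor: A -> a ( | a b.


Common prefix: 'a'
Factored: A -> a A', A' -> ( | b


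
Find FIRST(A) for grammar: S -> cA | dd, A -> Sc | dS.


Per alternative of A: FIRST(Sc) = {c, d}; FIRST(dS) = {d}
FIRST(A) = {c, d}


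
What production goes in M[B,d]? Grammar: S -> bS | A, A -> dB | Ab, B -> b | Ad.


For [B, d]: 'd' ∈ FIRST(Ad)
Entry: B -> Ad


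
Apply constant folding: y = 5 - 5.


5 - 5 = 0 at compile time
Optimized: y = 0


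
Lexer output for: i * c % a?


Scan left to right, longest-match per lexeme
Tokens: ID(i), OP(*), ID(c), OP(%), ID(a)


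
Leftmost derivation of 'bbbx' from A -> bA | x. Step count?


Derivation: A => bA => bbA => bbbA => bbbx
Steps: 4


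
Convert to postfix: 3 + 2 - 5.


Left to right (same or higher precedence on left)
Postfix: 3 2 + 5 -


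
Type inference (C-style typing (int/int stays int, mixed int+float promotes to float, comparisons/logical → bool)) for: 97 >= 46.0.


Operand types: int >= float
Rule: comparison yields bool
Result type: bool


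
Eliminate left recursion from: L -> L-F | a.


Left-recursive alternatives: L-F; non-recursive: a
Introduce L': L -> aL', L' -> -FL' | ε


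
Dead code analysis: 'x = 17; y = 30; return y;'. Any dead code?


x is assigned but never read
Dead: 'x = 17'


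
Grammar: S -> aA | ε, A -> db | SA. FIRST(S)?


Per alternative of S: FIRST(aA) = {a}; FIRST(ε) = {ε}
FIRST(S) = {a, ε}


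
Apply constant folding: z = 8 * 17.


8 * 17 = 136 at compile time
Optimized: z = 136


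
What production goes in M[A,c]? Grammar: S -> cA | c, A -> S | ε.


For [A, c]: 'c' ∈ FIRST(S)
Entry: A -> S


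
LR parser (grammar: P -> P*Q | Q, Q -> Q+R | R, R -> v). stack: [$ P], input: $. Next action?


start symbol P on stack, input exhausted
Action: accept


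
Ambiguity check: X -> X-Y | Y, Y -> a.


precedence layered via separate nonterminal Y: deterministic
Unambiguous


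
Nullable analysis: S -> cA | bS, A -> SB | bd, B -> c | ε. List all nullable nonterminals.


A nonterminal is nullable iff some alternative derives ε (directly, or every symbol in it is nullable)
Nullable: {B}


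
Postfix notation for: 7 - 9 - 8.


Left to right (same or higher precedence on left)
Postfix: 7 9 - 8 -


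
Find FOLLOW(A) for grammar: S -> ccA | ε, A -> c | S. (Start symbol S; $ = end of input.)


$ ∈ FOLLOW(S). For each A -> αBβ: add FIRST(β)\{ε} to FOLLOW(B); if β nullable, add FOLLOW(A).
FOLLOW(A) = {$}


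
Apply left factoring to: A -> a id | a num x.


Common prefix: 'a'
Factored: A -> a A', A' -> id | num x


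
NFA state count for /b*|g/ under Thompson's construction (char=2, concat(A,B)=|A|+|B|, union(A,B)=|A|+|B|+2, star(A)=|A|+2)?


Syntax tree has 2 char leaf(s), 1 union(s), 1 star(s)
chars contribute 2×2 = 4; each union adds +2; each star adds +2
Total: 4 + 2 + 2 = 8 states


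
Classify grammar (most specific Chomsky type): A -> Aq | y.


Left-linear: every RHS is a terminal or one nonterminal followed by a terminal
Classification: Type 3 (Regular)


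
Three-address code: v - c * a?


Break into single-operator statements:
t1 = c * a
t2 = v - t1


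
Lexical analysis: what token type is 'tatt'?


Pattern: letter/underscore followed by alphanumerics, not a keyword
Type: IDENTIFIER


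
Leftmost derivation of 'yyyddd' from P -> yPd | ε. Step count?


Derivation: P => yPd => yyPdd => yyyPddd => yyyddd
Steps: 4


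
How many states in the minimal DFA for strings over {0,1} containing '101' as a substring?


KMP-style automaton: 3 progress states + 1 absorbing accept = 4
Minimal DFA: 4 states


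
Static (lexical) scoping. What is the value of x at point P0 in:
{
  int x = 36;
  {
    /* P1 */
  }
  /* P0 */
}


x declared in the same block as P0
x = 36


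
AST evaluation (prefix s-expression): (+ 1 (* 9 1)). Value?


Evaluate inner: (* 9 1) = 9
Evaluate root: (+ 1 9) = 10
Result: 10


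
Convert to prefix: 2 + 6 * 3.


'*' binds tighter: tree is (+ 2 (* 6 3))
Prefix: + 2 * 6 3


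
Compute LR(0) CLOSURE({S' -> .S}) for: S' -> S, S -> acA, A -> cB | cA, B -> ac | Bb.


Start: S' -> .S
For each item with dot before a nonterminal B, add B -> .γ for every B-production
Closure: [S' -> .S, S -> .acA]


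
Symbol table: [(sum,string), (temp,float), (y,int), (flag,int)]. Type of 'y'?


Lookup 'y' → type int


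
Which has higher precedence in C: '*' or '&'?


'*' is multiplicative (level 10); '&' is bitwise AND (level 5)
Higher level binds tighter
'*' has higher precedence than '&'


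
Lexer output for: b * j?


Scan left to right, longest-match per lexeme
Tokens: ID(b), OP(*), ID(j)


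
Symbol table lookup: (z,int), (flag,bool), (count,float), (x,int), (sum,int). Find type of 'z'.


Lookup 'z' → type int


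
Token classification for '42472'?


Pattern: digits only
Type: INTEGER_LITERAL


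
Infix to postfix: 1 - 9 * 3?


* has higher precedence, evaluate 9*3 first
Postfix: 1 9 3 * -


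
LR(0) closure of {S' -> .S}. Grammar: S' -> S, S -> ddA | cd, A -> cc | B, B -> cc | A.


Start: S' -> .S
For each item with dot before a nonterminal B, add B -> .γ for every B-production
Closure: [S' -> .S, S -> .ddA, S -> .cd]


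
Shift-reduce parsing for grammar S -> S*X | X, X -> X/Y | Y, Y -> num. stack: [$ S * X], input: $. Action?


handle 'S*X' on top; lookahead ∈ FOLLOW(S) = {*, $}
Action: reduce (S -> S*X)


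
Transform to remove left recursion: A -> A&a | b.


Left-recursive alternatives: A&a; non-recursive: b
Introduce A': A -> bA', A' -> &aA' | ε


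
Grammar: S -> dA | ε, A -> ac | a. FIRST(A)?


Per alternative of A: FIRST(ac) = {a}; FIRST(a) = {a}
FIRST(A) = {a}


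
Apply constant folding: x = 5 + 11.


5 + 11 = 16 at compile time
Optimized: x = 16


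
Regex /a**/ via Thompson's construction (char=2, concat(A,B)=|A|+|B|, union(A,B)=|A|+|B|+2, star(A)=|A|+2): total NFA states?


Syntax tree has 1 char leaf(s), 0 union(s), 2 star(s)
chars contribute 1×2 = 2; each union adds +2; each star adds +2
Total: 2 + 0 + 4 = 6 states


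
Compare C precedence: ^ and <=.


'<=' is relational (level 7); '^' is bitwise XOR (level 4)
Higher level binds tighter
'<=' has higher precedence than '^'


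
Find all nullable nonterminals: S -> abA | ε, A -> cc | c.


A nonterminal is nullable iff some alternative derives ε (directly, or every symbol in it is nullable)
Nullable: {S}


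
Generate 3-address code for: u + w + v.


Break into single-operator statements:
t1 = u + w
t2 = t1 + v


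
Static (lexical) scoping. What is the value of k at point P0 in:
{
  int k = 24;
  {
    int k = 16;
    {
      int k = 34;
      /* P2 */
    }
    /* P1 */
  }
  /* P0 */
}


k declared in the same block as P0
k = 24


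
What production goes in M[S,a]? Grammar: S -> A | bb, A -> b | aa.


For [S, a]: 'a' ∈ FIRST(A)
Entry: S -> A


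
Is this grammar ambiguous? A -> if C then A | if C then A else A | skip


dangling else: 'if C then if C then skip else skip' parses two ways
Ambiguous


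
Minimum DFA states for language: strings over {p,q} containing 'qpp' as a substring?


KMP-style automaton: 3 progress states + 1 absorbing accept = 4
Minimal DFA: 4 states


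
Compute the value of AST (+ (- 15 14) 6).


Evaluate inner: (- 15 14) = 1
Evaluate root: (+ 1 6) = 7
Result: 7


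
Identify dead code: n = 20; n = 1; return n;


first assignment to n is overwritten before any read
Dead: 'n = 20'


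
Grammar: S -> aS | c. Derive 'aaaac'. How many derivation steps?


Derivation: S => aS => aaS => aaaS => aaaaS => aaaac
Steps: 5


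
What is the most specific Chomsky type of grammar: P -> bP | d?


Right-linear: every RHS is a terminal or a terminal followed by one nonterminal
Classification: Type 3 (Regular)


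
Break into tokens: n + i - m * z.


Scan left to right, longest-match per lexeme
Tokens: ID(n), OP(+), ID(i), OP(-), ID(m), OP(*), ID(z)


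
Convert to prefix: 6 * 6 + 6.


left-to-right (same/higher precedence on left): tree is (+ (* 6 6) 6)
Prefix: + * 6 6 6


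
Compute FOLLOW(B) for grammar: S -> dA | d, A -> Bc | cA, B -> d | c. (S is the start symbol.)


$ ∈ FOLLOW(S). For each A -> αBβ: add FIRST(β)\{ε} to FOLLOW(B); if β nullable, add FOLLOW(A).
FOLLOW(B) = {c}


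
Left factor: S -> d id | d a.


Common prefix: 'd'
Factored: S -> d S', S' -> id | a


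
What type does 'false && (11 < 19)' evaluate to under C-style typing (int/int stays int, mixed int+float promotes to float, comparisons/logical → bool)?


Operand types: bool && bool
Rule: logical operators take bool operands and yield bool
Result type: bool


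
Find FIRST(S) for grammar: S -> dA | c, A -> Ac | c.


Per alternative of S: FIRST(dA) = {d}; FIRST(c) = {c}
FIRST(S) = {c, d}


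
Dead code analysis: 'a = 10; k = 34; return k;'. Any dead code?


a is assigned but never read
Dead: 'a = 10'


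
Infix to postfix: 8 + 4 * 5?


* has higher precedence, evaluate 4*5 first
Postfix: 8 4 5 * +


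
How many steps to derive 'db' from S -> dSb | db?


Derivation: S => db
Steps: 1


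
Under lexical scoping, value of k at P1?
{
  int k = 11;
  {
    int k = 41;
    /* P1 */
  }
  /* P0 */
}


k declared in the same block as P1
k = 41


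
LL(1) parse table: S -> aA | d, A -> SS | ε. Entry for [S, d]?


For [S, d]: 'd' ∈ FIRST(d)
Entry: S -> d


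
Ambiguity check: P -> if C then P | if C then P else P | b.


dangling else: 'if C then if C then b else b' parses two ways
Ambiguous


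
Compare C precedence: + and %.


'%' is multiplicative (level 10); '+' is additive (level 9)
Higher level binds tighter
'%' has higher precedence than '+'


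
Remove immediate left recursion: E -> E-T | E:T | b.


Left-recursive alternatives: E-T, E:T; non-recursive: b
Introduce E': E -> bE', E' -> -TE' | :TE' | ε


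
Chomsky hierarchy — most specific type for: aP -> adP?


LHS has context (more than one symbol) and |LHS| ≤ |RHS|
Classification: Type 1 (Context-Sensitive)


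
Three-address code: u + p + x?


Break into single-operator statements:
t1 = u + p
t2 = t1 + x


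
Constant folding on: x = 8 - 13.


8 - 13 = -5 at compile time
Optimized: x = -5


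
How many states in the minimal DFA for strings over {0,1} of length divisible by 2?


Track length mod 2: states 0..1, accept at 0
Minimal DFA: 2 states


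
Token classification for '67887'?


Pattern: digits only
Type: INTEGER_LITERAL


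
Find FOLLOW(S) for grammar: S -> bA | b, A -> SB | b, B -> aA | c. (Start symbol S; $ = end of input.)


$ ∈ FOLLOW(S). For each A -> αBβ: add FIRST(β)\{ε} to FOLLOW(B); if β nullable, add FOLLOW(A).
FOLLOW(S) = {$, a, c}


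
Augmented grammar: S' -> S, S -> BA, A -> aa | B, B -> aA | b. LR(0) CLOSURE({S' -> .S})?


Start: S' -> .S
For each item with dot before a nonterminal B, add B -> .γ for every B-production
Closure: [S' -> .S, S -> .BA, B -> .aA, B -> .b]


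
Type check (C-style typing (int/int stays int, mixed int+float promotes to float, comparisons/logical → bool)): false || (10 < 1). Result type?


Operand types: bool || bool
Rule: logical operators take bool operands and yield bool
Result type: bool


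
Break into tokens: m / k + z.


Scan left to right, longest-match per lexeme
Tokens: ID(m), OP(/), ID(k), OP(+), ID(z)


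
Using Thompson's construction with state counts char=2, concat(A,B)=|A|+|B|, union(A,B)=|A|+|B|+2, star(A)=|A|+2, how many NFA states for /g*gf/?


Syntax tree has 3 char leaf(s), 0 union(s), 1 star(s)
chars contribute 3×2 = 6; each union adds +2; each star adds +2
Total: 6 + 0 + 2 = 8 states


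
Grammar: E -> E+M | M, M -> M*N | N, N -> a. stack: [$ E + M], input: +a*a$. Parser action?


handle 'E+M' on top; lookahead ∈ FOLLOW(E) = {+, $}
Action: reduce (E -> E+M)


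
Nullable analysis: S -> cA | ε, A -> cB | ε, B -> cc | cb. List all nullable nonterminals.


A nonterminal is nullable iff some alternative derives ε (directly, or every symbol in it is nullable)
Nullable: {A, S}


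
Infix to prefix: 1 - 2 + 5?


left-to-right (same/higher precedence on left): tree is (+ (- 1 2) 5)
Prefix: + - 1 2 5


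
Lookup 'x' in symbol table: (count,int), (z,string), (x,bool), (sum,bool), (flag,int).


Lookup 'x' → type bool


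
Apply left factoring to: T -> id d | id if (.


Common prefix: 'id'
Factored: T -> id T', T' -> d | if (


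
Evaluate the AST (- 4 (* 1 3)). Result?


Evaluate inner: (* 1 3) = 3
Evaluate root: (- 4 3) = 1
Result: 1


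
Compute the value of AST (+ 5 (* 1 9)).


Evaluate inner: (* 1 9) = 9
Evaluate root: (+ 5 9) = 14
Result: 14


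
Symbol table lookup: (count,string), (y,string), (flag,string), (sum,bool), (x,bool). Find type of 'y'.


Lookup 'y' → type string


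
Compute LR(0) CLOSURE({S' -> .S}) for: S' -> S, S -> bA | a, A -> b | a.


Start: S' -> .S
For each item with dot before a nonterminal B, add B -> .γ for every B-production
Closure: [S' -> .S, S -> .bA, S -> .a]


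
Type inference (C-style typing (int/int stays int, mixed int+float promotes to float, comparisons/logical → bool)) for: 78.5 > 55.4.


Operand types: float > float
Rule: comparison yields bool
Result type: bool


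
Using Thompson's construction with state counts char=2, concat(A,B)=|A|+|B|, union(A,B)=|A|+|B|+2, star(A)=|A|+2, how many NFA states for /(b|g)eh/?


Syntax tree has 4 char leaf(s), 1 union(s), 0 star(s)
chars contribute 4×2 = 8; each union adds +2; each star adds +2
Total: 8 + 2 + 0 = 10 states


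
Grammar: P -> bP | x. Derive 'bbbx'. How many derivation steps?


Derivation: P => bP => bbP => bbbP => bbbx
Steps: 4


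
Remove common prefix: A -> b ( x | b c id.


Common prefix: 'b'
Factored: A -> b A', A' -> ( x | c id


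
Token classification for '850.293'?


Pattern: digits with a decimal point
Type: FLOAT_LITERAL


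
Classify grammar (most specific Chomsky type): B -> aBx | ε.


Single nonterminal LHS, but a^n x^n is not regular
Classification: Type 2 (Context-Free)


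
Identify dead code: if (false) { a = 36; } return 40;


condition is constant false, so the whole block is unreachable
Dead: 'if (false) { a = 36; }'


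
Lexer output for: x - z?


Scan left to right, longest-match per lexeme
Tokens: ID(x), OP(-), ID(z)


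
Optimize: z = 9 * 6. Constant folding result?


9 * 6 = 54 at compile time
Optimized: z = 54


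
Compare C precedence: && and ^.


'^' is bitwise XOR (level 4); '&&' is logical AND (level 2)
Higher level binds tighter
'^' has higher precedence than '&&'


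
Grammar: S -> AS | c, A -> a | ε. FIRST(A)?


Per alternative of A: FIRST(a) = {a}; FIRST(ε) = {ε}
FIRST(A) = {a, ε}


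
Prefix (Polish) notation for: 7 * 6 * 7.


left-to-right (same/higher precedence on left): tree is (* (* 7 6) 7)
Prefix: * * 7 6 7


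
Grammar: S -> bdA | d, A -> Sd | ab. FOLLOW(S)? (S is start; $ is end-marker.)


$ ∈ FOLLOW(S). For each A -> αBβ: add FIRST(β)\{ε} to FOLLOW(B); if β nullable, add FOLLOW(A).
FOLLOW(S) = {$, d}


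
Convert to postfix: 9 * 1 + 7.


Left to right (same or higher precedence on left)
Postfix: 9 1 * 7 +


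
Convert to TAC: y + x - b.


Break into single-operator statements:
t1 = y + x
t2 = t1 - b


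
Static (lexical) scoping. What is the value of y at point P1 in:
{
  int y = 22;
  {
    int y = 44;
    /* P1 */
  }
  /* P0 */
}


y declared in the same block as P1
y = 44


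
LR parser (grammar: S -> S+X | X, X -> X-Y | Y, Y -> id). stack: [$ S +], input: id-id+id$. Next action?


no handle ('S+' is not any RHS); shift 'id'
Action: shift


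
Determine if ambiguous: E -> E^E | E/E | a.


'a^a/a' has two parse trees (no precedence encoded between ^ and /)
Ambiguous


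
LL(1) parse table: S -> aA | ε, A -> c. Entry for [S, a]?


For [S, a]: 'a' ∈ FIRST(aA)
Entry: S -> aA


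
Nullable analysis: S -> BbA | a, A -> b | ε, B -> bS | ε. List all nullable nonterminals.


A nonterminal is nullable iff some alternative derives ε (directly, or every symbol in it is nullable)
Nullable: {A, B}


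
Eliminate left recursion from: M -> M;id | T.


Left-recursive alternatives: M;id; non-recursive: T
Introduce M': M -> TM', M' -> ;idM' | ε


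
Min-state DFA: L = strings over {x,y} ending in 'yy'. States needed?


Track the longest suffix of input matching a prefix of 'yy': 3 classes (prefixes of length 0..2)
Minimal DFA: 3 states


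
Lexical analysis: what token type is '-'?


Pattern: operator symbol
Type: OPERATOR


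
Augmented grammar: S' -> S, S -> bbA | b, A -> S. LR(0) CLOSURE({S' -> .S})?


Start: S' -> .S
For each item with dot before a nonterminal B, add B -> .γ for every B-production
Closure: [S' -> .S, S -> .bbA, S -> .b]


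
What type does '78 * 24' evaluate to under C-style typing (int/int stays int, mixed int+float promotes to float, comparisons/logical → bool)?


Operand types: int * int
Rule: mixed int/float promotes to float; int/int stays int
Result type: int


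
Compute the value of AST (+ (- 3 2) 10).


Evaluate inner: (- 3 2) = 1
Evaluate root: (+ 1 10) = 11
Result: 11


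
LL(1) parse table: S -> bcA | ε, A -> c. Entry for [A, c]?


For [A, c]: 'c' ∈ FIRST(c)
Entry: A -> c


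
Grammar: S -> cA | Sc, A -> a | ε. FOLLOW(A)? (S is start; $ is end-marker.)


$ ∈ FOLLOW(S). For each A -> αBβ: add FIRST(β)\{ε} to FOLLOW(B); if β nullable, add FOLLOW(A).
FOLLOW(A) = {$, c}


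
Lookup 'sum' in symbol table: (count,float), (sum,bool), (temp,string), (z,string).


Lookup 'sum' → type bool


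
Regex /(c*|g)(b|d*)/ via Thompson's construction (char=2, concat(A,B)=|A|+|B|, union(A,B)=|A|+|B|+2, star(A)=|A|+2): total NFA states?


Syntax tree has 4 char leaf(s), 2 union(s), 2 star(s)
chars contribute 4×2 = 8; each union adds +2; each star adds +2
Total: 8 + 4 + 4 = 16 states


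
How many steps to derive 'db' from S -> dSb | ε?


Derivation: S => dSb => db
Steps: 2


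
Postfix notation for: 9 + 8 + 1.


Left to right (same or higher precedence on left)
Postfix: 9 8 + 1 +


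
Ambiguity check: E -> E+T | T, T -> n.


precedence layered via separate nonterminal T: deterministic
Unambiguous


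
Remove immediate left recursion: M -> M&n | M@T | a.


Left-recursive alternatives: M&n, M@T; non-recursive: a
Introduce M': M -> aM', M' -> &nM' | @TM' | ε


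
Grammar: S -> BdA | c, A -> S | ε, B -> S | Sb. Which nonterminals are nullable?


A nonterminal is nullable iff some alternative derives ε (directly, or every symbol in it is nullable)
Nullable: {A}


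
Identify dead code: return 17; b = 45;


statement follows a return and is unreachable
Dead: 'b = 45'


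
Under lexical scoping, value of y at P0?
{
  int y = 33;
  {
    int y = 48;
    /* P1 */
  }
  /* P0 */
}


y declared in the same block as P0
y = 33


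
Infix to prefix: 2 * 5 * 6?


left-to-right (same/higher precedence on left): tree is (* (* 2 5) 6)
Prefix: * * 2 5 6


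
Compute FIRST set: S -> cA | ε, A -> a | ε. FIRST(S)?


Per alternative of S: FIRST(cA) = {c}; FIRST(ε) = {ε}
FIRST(S) = {c, ε}


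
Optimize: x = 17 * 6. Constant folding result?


17 * 6 = 102 at compile time
Optimized: x = 102


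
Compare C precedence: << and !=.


'<<' is shift (level 8); '!=' is equality (level 6)
Higher level binds tighter
'<<' has higher precedence than '!='


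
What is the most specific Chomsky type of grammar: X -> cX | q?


Right-linear: every RHS is a terminal or a terminal followed by one nonterminal
Classification: Type 3 (Regular)


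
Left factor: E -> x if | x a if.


Common prefix: 'x'
Factored: E -> x E', E' -> if | a if


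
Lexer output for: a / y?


Scan left to right, longest-match per lexeme
Tokens: ID(a), OP(/), ID(y)


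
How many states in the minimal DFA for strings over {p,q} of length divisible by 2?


Track length mod 2: states 0..1, accept at 0
Minimal DFA: 2 states


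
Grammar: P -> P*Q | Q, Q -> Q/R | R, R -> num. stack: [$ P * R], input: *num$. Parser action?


'R' (not preceded by Q/) is the handle for Q -> R
Action: reduce (Q -> R)


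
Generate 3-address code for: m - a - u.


Break into single-operator statements:
t1 = m - a
t2 = t1 - u


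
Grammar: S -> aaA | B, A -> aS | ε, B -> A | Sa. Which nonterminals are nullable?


A nonterminal is nullable iff some alternative derives ε (directly, or every symbol in it is nullable)
Nullable: {A, B, S}


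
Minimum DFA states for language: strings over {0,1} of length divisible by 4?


Track length mod 4: states 0..3, accept at 0
Minimal DFA: 4 states


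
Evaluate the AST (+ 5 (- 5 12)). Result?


Evaluate inner: (- 5 12) = -7
Evaluate root: (+ 5 -7) = -2
Result: -2


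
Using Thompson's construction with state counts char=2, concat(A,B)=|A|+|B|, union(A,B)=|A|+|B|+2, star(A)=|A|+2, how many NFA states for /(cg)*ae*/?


Syntax tree has 4 char leaf(s), 0 union(s), 2 star(s)
chars contribute 4×2 = 8; each union adds +2; each star adds +2
Total: 8 + 0 + 4 = 12 states


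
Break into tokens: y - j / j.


Scan left to right, longest-match per lexeme
Tokens: ID(y), OP(-), ID(j), OP(/), ID(j)


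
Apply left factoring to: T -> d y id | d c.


Common prefix: 'd'
Factored: T -> d T', T' -> y id | c


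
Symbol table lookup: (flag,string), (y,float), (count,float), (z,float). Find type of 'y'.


Lookup 'y' → type float


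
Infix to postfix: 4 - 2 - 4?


Left to right (same or higher precedence on left)
Postfix: 4 2 - 4 -


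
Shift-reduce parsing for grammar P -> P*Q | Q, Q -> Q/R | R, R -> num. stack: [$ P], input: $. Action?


start symbol P on stack, input exhausted
Action: accept


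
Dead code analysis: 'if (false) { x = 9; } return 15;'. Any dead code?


condition is constant false, so the whole block is unreachable
Dead: 'if (false) { x = 9; }'


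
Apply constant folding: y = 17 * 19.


17 * 19 = 323 at compile time
Optimized: y = 323


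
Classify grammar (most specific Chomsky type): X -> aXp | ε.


Single nonterminal LHS, but a^n p^n is not regular
Classification: Type 2 (Context-Free)


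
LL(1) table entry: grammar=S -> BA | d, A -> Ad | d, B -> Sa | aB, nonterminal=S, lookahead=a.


For [S, a]: 'a' ∈ FIRST(BA)
Entry: S -> BA


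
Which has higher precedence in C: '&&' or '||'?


'&&' is logical AND (level 2); '||' is logical OR (level 1)
Higher level binds tighter
'&&' has higher precedence than '||'


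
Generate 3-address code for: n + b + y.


Break into single-operator statements:
t1 = n + b
t2 = t1 + y


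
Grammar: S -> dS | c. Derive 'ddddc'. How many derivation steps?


Derivation: S => dS => ddS => dddS => ddddS => ddddc
Steps: 5


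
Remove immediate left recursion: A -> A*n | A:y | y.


Left-recursive alternatives: A*n, A:y; non-recursive: y
Introduce A': A -> yA', A' -> *nA' | :yA' | ε


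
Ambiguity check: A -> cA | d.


right-linear, alternatives start with distinct terminals 'c' vs 'd': unique leftmost derivation
Unambiguous


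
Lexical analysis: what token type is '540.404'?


Pattern: digits with a decimal point
Type: FLOAT_LITERAL


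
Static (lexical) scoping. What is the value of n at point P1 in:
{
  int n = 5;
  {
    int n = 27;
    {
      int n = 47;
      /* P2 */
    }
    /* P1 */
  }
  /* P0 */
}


n declared in the same block as P1
n = 27


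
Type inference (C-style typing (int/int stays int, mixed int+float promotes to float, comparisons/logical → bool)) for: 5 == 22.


Operand types: int == int
Rule: comparison yields bool
Result type: bool


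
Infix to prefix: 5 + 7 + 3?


left-to-right (same/higher precedence on left): tree is (+ (+ 5 7) 3)
Prefix: + + 5 7 3


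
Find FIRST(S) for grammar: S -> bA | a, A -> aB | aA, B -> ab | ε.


Per alternative of S: FIRST(bA) = {b}; FIRST(a) = {a}
FIRST(S) = {a, b}


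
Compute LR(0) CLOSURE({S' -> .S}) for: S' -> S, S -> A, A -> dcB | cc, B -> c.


Start: S' -> .S
For each item with dot before a nonterminal B, add B -> .γ for every B-production
Closure: [S' -> .S, S -> .A, A -> .dcB, A -> .cc]


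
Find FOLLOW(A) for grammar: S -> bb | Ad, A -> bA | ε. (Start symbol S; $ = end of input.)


$ ∈ FOLLOW(S). For each A -> αBβ: add FIRST(β)\{ε} to FOLLOW(B); if β nullable, add FOLLOW(A).
FOLLOW(A) = {d}


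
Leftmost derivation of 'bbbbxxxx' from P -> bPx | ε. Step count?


Derivation: P => bPx => bbPxx => bbbPxxx => bbbbPxxxx => bbbbxxxx
Steps: 5


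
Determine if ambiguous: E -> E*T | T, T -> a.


precedence layered via separate nonterminal T: deterministic
Unambiguous


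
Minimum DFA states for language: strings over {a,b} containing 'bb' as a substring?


KMP-style automaton: 2 progress states + 1 absorbing accept = 3
Minimal DFA: 3 states


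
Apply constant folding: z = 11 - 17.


11 - 17 = -6 at compile time
Optimized: z = -6


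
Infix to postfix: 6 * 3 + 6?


Left to right (same or higher precedence on left)
Postfix: 6 3 * 6 +


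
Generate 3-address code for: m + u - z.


Break into single-operator statements:
t1 = m + u
t2 = t1 - z


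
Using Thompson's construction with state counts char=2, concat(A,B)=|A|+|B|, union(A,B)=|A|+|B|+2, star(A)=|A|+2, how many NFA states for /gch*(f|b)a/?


Syntax tree has 6 char leaf(s), 1 union(s), 1 star(s)
chars contribute 6×2 = 12; each union adds +2; each star adds +2
Total: 12 + 2 + 2 = 16 states


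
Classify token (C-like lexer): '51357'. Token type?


Pattern: digits only
Type: INTEGER_LITERAL


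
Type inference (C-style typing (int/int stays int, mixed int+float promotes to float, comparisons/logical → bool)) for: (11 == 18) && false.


Operand types: bool && bool
Rule: logical operators take bool operands and yield bool
Result type: bool


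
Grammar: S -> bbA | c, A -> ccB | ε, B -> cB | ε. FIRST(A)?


Per alternative of A: FIRST(ccB) = {c}; FIRST(ε) = {ε}
FIRST(A) = {c, ε}


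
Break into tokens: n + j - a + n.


Scan left to right, longest-match per lexeme
Tokens: ID(n), OP(+), ID(j), OP(-), ID(a), OP(+), ID(n)


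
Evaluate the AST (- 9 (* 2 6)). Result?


Evaluate inner: (* 2 6) = 12
Evaluate root: (- 9 12) = -3
Result: -3


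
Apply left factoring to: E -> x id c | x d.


Common prefix: 'x'
Factored: E -> x E', E' -> id c | d


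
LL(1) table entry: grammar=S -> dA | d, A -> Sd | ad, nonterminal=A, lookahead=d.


For [A, d]: 'd' ∈ FIRST(Sd)
Entry: A -> Sd


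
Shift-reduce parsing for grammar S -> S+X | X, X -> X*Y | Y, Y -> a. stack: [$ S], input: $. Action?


start symbol S on stack, input exhausted
Action: accept


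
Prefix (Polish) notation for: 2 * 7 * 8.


left-to-right (same/higher precedence on left): tree is (* (* 2 7) 8)
Prefix: * * 2 7 8


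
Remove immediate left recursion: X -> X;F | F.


Left-recursive alternatives: X;F; non-recursive: F
Introduce X': X -> FX', X' -> ;FX' | ε


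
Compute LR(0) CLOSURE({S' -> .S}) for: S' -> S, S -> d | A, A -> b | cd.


Start: S' -> .S
For each item with dot before a nonterminal B, add B -> .γ for every B-production
Closure: [S' -> .S, S -> .d, S -> .A, A -> .b, A -> .cd]


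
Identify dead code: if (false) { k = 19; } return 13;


condition is constant false, so the whole block is unreachable
Dead: 'if (false) { k = 19; }'


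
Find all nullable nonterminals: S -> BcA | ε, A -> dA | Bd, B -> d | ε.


A nonterminal is nullable iff some alternative derives ε (directly, or every symbol in it is nullable)
Nullable: {B, S}


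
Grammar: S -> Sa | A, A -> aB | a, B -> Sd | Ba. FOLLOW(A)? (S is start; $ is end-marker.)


$ ∈ FOLLOW(S). For each A -> αBβ: add FIRST(β)\{ε} to FOLLOW(B); if β nullable, add FOLLOW(A).
FOLLOW(A) = {$, a, d}


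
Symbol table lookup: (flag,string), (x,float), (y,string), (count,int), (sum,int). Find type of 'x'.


Lookup 'x' → type float


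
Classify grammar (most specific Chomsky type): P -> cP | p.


Right-linear: every RHS is a terminal or a terminal followed by one nonterminal
Classification: Type 3 (Regular)


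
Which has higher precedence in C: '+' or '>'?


'+' is additive (level 9); '>' is relational (level 7)
Higher level binds tighter
'+' has higher precedence than '>'


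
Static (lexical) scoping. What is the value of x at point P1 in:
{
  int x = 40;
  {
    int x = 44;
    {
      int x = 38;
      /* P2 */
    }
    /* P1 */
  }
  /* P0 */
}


x declared in the same block as P1
x = 44
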